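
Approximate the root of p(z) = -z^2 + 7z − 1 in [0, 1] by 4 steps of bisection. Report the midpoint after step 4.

z = 0.5 gives p = 2.25, positive; keep [0, 0.5]
z = 0.25 gives p = 0.6875, positive; keep [0, 0.25]
z = 0.125 gives p = -0.140625, negative; keep [0.125, 0.25]
z = 0.1875 gives p = 0.2773, positive; keep [0.125, 0.1875]

0.1875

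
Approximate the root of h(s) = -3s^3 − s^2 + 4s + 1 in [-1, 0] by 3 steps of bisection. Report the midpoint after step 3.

m = -0.5, h(m) = -0.875 (−); new bracket [-0.5, 0]
m = -0.25, h(m) = -0.015625 (−); new bracket [-0.25, 0]
m = -0.125, h(m) = 0.490234 (+); new bracket [-0.25, -0.125]

-0.125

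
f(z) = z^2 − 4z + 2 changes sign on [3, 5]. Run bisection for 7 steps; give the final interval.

m = 4, f(m) = 2 (+); new bracket [3, 4]
m = 3.5, f(m) = 0.25 (+); new bracket [3, 3.5]
m = 3.25, f(m) = -0.4375 (−); new bracket [3.25, 3.5]
m = 3.375, f(m) = -0.1094 (−); new bracket [3.375, 3.5]
m = 3.4375, f(m) = 0.0664 (+); new bracket [3.375, 3.4375]
m = 3.40625, f(m) = -0.0225 (−); new bracket [3.40625, 3.4375]
m = 3.421875, f(m) = 0.0217 (+); new bracket [3.40625, 3.421875]

[3.40625, 3.421875]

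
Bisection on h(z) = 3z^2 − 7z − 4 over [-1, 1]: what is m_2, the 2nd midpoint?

-0.5

z = 0 gives h = -4, negative; keep [-1, 0]
z = -0.5 gives h = 0.25, positive; keep [-0.5, 0]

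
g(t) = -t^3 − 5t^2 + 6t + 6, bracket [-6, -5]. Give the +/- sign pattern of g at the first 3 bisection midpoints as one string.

midpoint -5.5: g = -11.875 < 0 → [-6, -5.5]
midpoint -5.75: g = -3.703125 < 0 → [-6, -5.75]
midpoint -5.875: g = 0.951172 > 0 → [-5.875, -5.75]

--+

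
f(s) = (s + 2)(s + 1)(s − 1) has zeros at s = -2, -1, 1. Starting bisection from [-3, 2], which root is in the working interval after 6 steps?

1

m = -0.5, f(m) = -1.125 (−); new bracket [-0.5, 2]
m = 0.75, f(m) = -1.203125 (−); new bracket [0.75, 2]
m = 1.375, f(m) = 3.005859 (+); new bracket [0.75, 1.375]
m = 1.0625, f(m) = 0.3948 (+); new bracket [0.75, 1.0625]
m = 0.90625, f(m) = -0.5194 (−); new bracket [0.90625, 1.0625]
m = 0.984375, f(m) = -0.0925 (−); new bracket [0.984375, 1.0625]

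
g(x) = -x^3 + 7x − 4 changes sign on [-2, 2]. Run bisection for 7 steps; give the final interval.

[0.59375, 0.625]

m = 0, g(m) = -4 (−); new bracket [0, 2]
m = 1, g(m) = 2 (+); new bracket [0, 1]
m = 0.5, g(m) = -0.625 (−); new bracket [0.5, 1]
m = 0.75, g(m) = 0.8281 (+); new bracket [0.5, 0.75]
m = 0.625, g(m) = 0.1309 (+); new bracket [0.5, 0.625]
m = 0.5625, g(m) = -0.2405 (−); new bracket [0.5625, 0.625]
m = 0.59375, g(m) = -0.0531 (−); new bracket [0.59375, 0.625]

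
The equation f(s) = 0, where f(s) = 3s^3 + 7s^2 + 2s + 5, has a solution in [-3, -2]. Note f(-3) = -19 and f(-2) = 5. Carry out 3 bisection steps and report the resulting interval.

[-2.375, -2.25]

midpoint -2.5: f = -3.125 < 0 → [-2.5, -2]
midpoint -2.25: f = 1.765625 > 0 → [-2.5, -2.25]
midpoint -2.375: f = -0.455078 < 0 → [-2.375, -2.25]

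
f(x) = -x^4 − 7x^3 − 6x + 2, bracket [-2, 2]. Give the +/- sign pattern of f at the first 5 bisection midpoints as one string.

m = 0, f(m) = 2 (+); new bracket [0, 2]
m = 1, f(m) = -12 (−); new bracket [0, 1]
m = 0.5, f(m) = -1.9375 (−); new bracket [0, 0.5]
m = 0.25, f(m) = 0.3867 (+); new bracket [0.25, 0.5]
m = 0.375, f(m) = -0.6389 (−); new bracket [0.25, 0.375]

+--+-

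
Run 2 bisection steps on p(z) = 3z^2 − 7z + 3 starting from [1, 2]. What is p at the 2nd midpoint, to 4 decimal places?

-0.0625

m = 1.5, p(m) = -0.75 (−); new bracket [1.5, 2]
m = 1.75, p(m) = -0.0625 (−); new bracket [1.75, 2]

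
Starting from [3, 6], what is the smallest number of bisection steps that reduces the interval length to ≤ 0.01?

Width after n steps is 3/2^n. Need 2^n ≥ 3/0.01 = 300.
2^8 = 256 < 300 ≤ 2^9 = 512, so n = 9.

9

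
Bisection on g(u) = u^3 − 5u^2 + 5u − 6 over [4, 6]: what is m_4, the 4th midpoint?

u = 5 gives g = 19, positive; keep [4, 5]
u = 4.5 gives g = 6.375, positive; keep [4, 4.5]
u = 4.25 gives g = 1.703125, positive; keep [4, 4.25]
u = 4.125 gives g = -0.2637, negative; keep [4.125, 4.25]

4.125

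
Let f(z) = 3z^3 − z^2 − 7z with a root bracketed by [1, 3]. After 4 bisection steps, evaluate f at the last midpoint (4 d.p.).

m = 2, f(m) = 6 (+); new bracket [1, 2]
m = 1.5, f(m) = -2.625 (−); new bracket [1.5, 2]
m = 1.75, f(m) = 0.765625 (+); new bracket [1.5, 1.75]
m = 1.625, f(m) = -1.1426 (−); new bracket [1.625, 1.75]

-1.1426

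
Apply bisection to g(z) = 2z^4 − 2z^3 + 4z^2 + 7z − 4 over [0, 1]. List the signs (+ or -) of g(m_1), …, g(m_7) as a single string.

midpoint 0.5: g = 0.375 > 0 → [0, 0.5]
midpoint 0.25: g = -2.023438 < 0 → [0.25, 0.5]
midpoint 0.375: g = -0.878418 < 0 → [0.375, 0.5]
midpoint 0.4375: g = -0.2661 < 0 → [0.4375, 0.5]
midpoint 0.46875: g = 0.0507 > 0 → [0.4375, 0.46875]
midpoint 0.453125: g = -0.1086 < 0 → [0.453125, 0.46875]
midpoint 0.4609375: g = -0.0292 < 0 → [0.4609375, 0.46875]

+---+--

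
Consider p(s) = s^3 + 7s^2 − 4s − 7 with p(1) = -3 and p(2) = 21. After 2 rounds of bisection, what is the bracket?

p(1.5) = 6.125 > 0, so the root lies in [1, 1.5]
p(1.25) = 0.890625 > 0, so the root lies in [1, 1.25]

[1, 1.25]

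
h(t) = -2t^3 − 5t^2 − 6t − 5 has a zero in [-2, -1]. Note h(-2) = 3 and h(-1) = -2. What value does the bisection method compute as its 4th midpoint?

-1.5625

m = -1.5, h(m) = -0.5 (−); new bracket [-2, -1.5]
m = -1.75, h(m) = 0.90625 (+); new bracket [-1.75, -1.5]
m = -1.625, h(m) = 0.128906 (+); new bracket [-1.625, -1.5]
m = -1.5625, h(m) = -0.2026 (−); new bracket [-1.625, -1.5625]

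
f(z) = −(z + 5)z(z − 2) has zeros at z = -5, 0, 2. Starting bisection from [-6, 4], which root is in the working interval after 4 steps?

-5

z = -1 gives f = -12, negative; keep [-6, -1]
z = -3.5 gives f = -28.875, negative; keep [-6, -3.5]
z = -4.75 gives f = -8.015625, negative; keep [-6, -4.75]
z = -5.375 gives f = 14.8652, positive; keep [-5.375, -4.75]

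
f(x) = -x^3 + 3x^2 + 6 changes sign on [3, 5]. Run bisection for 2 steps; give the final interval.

x = 4 gives f = -10, negative; keep [3, 4]
x = 3.5 gives f = -0.125, negative; keep [3, 3.5]

[3, 3.5]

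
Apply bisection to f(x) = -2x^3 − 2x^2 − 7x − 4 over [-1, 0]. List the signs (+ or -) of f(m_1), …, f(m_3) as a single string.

-++

f(-0.5) = -0.75 < 0, so the root lies in [-1, -0.5]
f(-0.75) = 0.96875 > 0, so the root lies in [-0.75, -0.5]
f(-0.625) = 0.082031 > 0, so the root lies in [-0.625, -0.5]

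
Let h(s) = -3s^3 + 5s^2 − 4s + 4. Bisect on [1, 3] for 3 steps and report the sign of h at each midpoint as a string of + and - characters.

--+

h(2) = -8 < 0, so the root lies in [1, 2]
h(1.5) = -0.875 < 0, so the root lies in [1, 1.5]
h(1.25) = 0.953125 > 0, so the root lies in [1.25, 1.5]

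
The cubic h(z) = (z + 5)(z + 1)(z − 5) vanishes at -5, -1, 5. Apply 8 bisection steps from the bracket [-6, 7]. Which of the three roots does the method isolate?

5

h(0.5) = -37.125 < 0, so the root lies in [0.5, 7]
h(3.75) = -51.953125 < 0, so the root lies in [3.75, 7]
h(5.375) = 24.802734 > 0, so the root lies in [3.75, 5.375]
h(4.5625) = -23.2712 < 0, so the root lies in [4.5625, 5.375]
h(4.96875) = -1.8594 < 0, so the root lies in [4.96875, 5.375]
h(5.171875) = 10.7902 > 0, so the root lies in [4.96875, 5.171875]
h(5.0703125) = 4.2982 > 0, so the root lies in [4.96875, 5.0703125]
h(5.01953125) = 1.178 > 0, so the root lies in [4.96875, 5.01953125]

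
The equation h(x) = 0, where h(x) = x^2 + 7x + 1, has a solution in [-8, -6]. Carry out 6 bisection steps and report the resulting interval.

m = -7, h(m) = 1 (+); new bracket [-7, -6]
m = -6.5, h(m) = -2.25 (−); new bracket [-7, -6.5]
m = -6.75, h(m) = -0.6875 (−); new bracket [-7, -6.75]
m = -6.875, h(m) = 0.1406 (+); new bracket [-6.875, -6.75]
m = -6.8125, h(m) = -0.2773 (−); new bracket [-6.875, -6.8125]
m = -6.84375, h(m) = -0.0693 (−); new bracket [-6.875, -6.84375]

[-6.875, -6.84375]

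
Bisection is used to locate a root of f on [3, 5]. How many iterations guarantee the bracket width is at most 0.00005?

16

Width after n steps is 2/2^n. Need 2^n ≥ 2/0.00005 = 40000.
2^15 = 32768 < 40000 ≤ 2^16 = 65536, so n = 16.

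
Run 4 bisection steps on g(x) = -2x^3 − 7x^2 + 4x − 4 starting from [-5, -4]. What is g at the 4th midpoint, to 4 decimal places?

-1.6831

midpoint -4.5: g = 18.5 > 0 → [-4.5, -4]
midpoint -4.25: g = 6.09375 > 0 → [-4.25, -4]
midpoint -4.125: g = 0.769531 > 0 → [-4.125, -4]
midpoint -4.0625: g = -1.6831 < 0 → [-4.125, -4.0625]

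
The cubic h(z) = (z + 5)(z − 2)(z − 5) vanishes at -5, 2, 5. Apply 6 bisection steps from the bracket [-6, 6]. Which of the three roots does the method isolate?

-5

m = 0, h(m) = 50 (+); new bracket [-6, 0]
m = -3, h(m) = 80 (+); new bracket [-6, -3]
m = -4.5, h(m) = 30.875 (+); new bracket [-6, -4.5]
m = -5.25, h(m) = -18.5781 (−); new bracket [-5.25, -4.5]
m = -4.875, h(m) = 8.4863 (+); new bracket [-5.25, -4.875]
m = -5.0625, h(m) = -4.4417 (−); new bracket [-5.0625, -4.875]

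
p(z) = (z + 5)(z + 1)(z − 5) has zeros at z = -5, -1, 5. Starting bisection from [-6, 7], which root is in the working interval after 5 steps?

5

midpoint 0.5: p = -37.125 < 0 → [0.5, 7]
midpoint 3.75: p = -51.953125 < 0 → [3.75, 7]
midpoint 5.375: p = 24.802734 > 0 → [3.75, 5.375]
midpoint 4.5625: p = -23.2712 < 0 → [4.5625, 5.375]
midpoint 4.96875: p = -1.8594 < 0 → [4.96875, 5.375]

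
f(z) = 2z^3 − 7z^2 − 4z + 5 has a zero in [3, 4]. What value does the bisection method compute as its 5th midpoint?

3.84375

f(3.5) = -9 < 0, so the root lies in [3.5, 4]
f(3.75) = -2.96875 < 0, so the root lies in [3.75, 4]
f(3.875) = 0.761719 > 0, so the root lies in [3.75, 3.875]
f(3.8125) = -1.1655 < 0, so the root lies in [3.8125, 3.875]
f(3.84375) = -0.2176 < 0, so the root lies in [3.84375, 3.875]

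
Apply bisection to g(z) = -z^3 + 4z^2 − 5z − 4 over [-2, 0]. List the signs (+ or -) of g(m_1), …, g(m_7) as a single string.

g(-1) = 6 > 0, so the root lies in [-1, 0]
g(-0.5) = -0.375 < 0, so the root lies in [-1, -0.5]
g(-0.75) = 2.421875 > 0, so the root lies in [-0.75, -0.5]
g(-0.625) = 0.9316 > 0, so the root lies in [-0.625, -0.5]
g(-0.5625) = 0.2561 > 0, so the root lies in [-0.5625, -0.5]
g(-0.53125) = -0.0649 < 0, so the root lies in [-0.5625, -0.53125]
g(-0.546875) = 0.0942 > 0, so the root lies in [-0.546875, -0.53125]

+-+++-+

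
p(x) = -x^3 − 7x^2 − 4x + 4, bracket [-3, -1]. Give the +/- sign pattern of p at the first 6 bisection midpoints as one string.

--+---

m = -2, p(m) = -8 (−); new bracket [-2, -1]
m = -1.5, p(m) = -2.375 (−); new bracket [-1.5, -1]
m = -1.25, p(m) = 0.015625 (+); new bracket [-1.5, -1.25]
m = -1.375, p(m) = -1.1348 (−); new bracket [-1.375, -1.25]
m = -1.3125, p(m) = -0.5476 (−); new bracket [-1.3125, -1.25]
m = -1.28125, p(m) = -0.2629 (−); new bracket [-1.28125, -1.25]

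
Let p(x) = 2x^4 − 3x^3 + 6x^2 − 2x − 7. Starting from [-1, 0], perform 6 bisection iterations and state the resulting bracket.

[-0.765625, -0.75]

midpoint -0.5: p = -4 < 0 → [-1, -0.5]
midpoint -0.75: p = -0.226562 < 0 → [-1, -0.75]
midpoint -0.875: p = 2.525879 > 0 → [-0.875, -0.75]
midpoint -0.8125: p = 1.0667 > 0 → [-0.8125, -0.75]
midpoint -0.78125: p = 0.4002 > 0 → [-0.78125, -0.75]
midpoint -0.765625: p = 0.0819 > 0 → [-0.765625, -0.75]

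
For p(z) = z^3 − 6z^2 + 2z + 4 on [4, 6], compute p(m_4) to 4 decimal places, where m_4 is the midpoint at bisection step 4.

p(5) = -11 < 0, so the root lies in [5, 6]
p(5.5) = -0.125 < 0, so the root lies in [5.5, 6]
p(5.75) = 7.234375 > 0, so the root lies in [5.5, 5.75]
p(5.625) = 3.3848 > 0, so the root lies in [5.5, 5.625]

3.3848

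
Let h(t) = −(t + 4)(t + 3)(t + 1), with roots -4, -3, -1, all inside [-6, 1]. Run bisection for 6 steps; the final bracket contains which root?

midpoint -2.5: h = 1.125 > 0 → [-2.5, 1]
midpoint -0.75: h = -1.828125 < 0 → [-2.5, -0.75]
midpoint -1.625: h = 2.041016 > 0 → [-1.625, -0.75]
midpoint -1.1875: h = 0.9558 > 0 → [-1.1875, -0.75]
midpoint -0.96875: h = -0.1924 < 0 → [-1.1875, -0.96875]
midpoint -1.078125: h = 0.4387 > 0 → [-1.078125, -0.96875]

-1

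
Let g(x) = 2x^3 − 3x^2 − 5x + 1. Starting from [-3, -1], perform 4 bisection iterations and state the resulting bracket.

g(-2) = -17 < 0, so the root lies in [-2, -1]
g(-1.5) = -5 < 0, so the root lies in [-1.5, -1]
g(-1.25) = -1.34375 < 0, so the root lies in [-1.25, -1]
g(-1.125) = -0.0195 < 0, so the root lies in [-1.125, -1]

[-1.125, -1]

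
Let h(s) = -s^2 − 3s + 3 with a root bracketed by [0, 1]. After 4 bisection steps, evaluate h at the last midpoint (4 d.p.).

s = 0.5 gives h = 1.25, positive; keep [0.5, 1]
s = 0.75 gives h = 0.1875, positive; keep [0.75, 1]
s = 0.875 gives h = -0.390625, negative; keep [0.75, 0.875]
s = 0.8125 gives h = -0.0977, negative; keep [0.75, 0.8125]

-0.0977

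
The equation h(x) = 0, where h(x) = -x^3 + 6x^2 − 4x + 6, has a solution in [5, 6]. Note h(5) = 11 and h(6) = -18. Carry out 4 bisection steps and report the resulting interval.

x = 5.5 gives h = -0.875, negative; keep [5, 5.5]
x = 5.25 gives h = 5.671875, positive; keep [5.25, 5.5]
x = 5.375 gives h = 2.556641, positive; keep [5.375, 5.5]
x = 5.4375 gives h = 0.8811, positive; keep [5.4375, 5.5]

[5.4375, 5.5]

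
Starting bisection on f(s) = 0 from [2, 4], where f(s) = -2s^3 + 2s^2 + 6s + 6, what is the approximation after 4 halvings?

s = 3 gives f = -12, negative; keep [2, 3]
s = 2.5 gives f = 2.25, positive; keep [2.5, 3]
s = 2.75 gives f = -3.96875, negative; keep [2.5, 2.75]
s = 2.625 gives f = -0.6445, negative; keep [2.5, 2.625]

2.625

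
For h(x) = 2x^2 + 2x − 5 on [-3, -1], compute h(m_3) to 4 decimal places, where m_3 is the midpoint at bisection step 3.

m = -2, h(m) = -1 (−); new bracket [-3, -2]
m = -2.5, h(m) = 2.5 (+); new bracket [-2.5, -2]
m = -2.25, h(m) = 0.625 (+); new bracket [-2.25, -2]

0.6250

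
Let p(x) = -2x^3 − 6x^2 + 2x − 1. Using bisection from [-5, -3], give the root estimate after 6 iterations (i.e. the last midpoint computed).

x = -4 gives p = 23, positive; keep [-4, -3]
x = -3.5 gives p = 4.25, positive; keep [-3.5, -3]
x = -3.25 gives p = -2.21875, negative; keep [-3.5, -3.25]
x = -3.375 gives p = 0.793, positive; keep [-3.375, -3.25]
x = -3.3125 gives p = -0.7671, negative; keep [-3.375, -3.3125]
x = -3.34375 gives p = -0.0008, negative; keep [-3.375, -3.34375]

-3.34375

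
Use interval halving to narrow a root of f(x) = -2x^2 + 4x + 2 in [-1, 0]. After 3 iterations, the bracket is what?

x = -0.5 gives f = -0.5, negative; keep [-0.5, 0]
x = -0.25 gives f = 0.875, positive; keep [-0.5, -0.25]
x = -0.375 gives f = 0.21875, positive; keep [-0.5, -0.375]

[-0.5, -0.375]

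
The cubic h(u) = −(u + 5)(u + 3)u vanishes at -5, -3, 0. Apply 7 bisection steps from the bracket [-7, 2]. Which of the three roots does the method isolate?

midpoint -2.5: h = 3.125 > 0 → [-2.5, 2]
midpoint -0.25: h = 3.265625 > 0 → [-0.25, 2]
midpoint 0.875: h = -19.919922 < 0 → [-0.25, 0.875]
midpoint 0.3125: h = -5.4993 < 0 → [-0.25, 0.3125]
midpoint 0.03125: h = -0.4766 < 0 → [-0.25, 0.03125]
midpoint -0.109375: h = 1.5462 > 0 → [-0.109375, 0.03125]
midpoint -0.0390625: h = 0.5738 > 0 → [-0.0390625, 0.03125]

0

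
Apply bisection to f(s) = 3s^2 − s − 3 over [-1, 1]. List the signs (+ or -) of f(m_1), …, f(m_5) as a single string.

s = 0 gives f = -3, negative; keep [-1, 0]
s = -0.5 gives f = -1.75, negative; keep [-1, -0.5]
s = -0.75 gives f = -0.5625, negative; keep [-1, -0.75]
s = -0.875 gives f = 0.1719, positive; keep [-0.875, -0.75]
s = -0.8125 gives f = -0.207, negative; keep [-0.875, -0.8125]

---+-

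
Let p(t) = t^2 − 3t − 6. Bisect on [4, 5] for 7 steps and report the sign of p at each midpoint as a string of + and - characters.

+-+----

midpoint 4.5: p = 0.75 > 0 → [4, 4.5]
midpoint 4.25: p = -0.6875 < 0 → [4.25, 4.5]
midpoint 4.375: p = 0.015625 > 0 → [4.25, 4.375]
midpoint 4.3125: p = -0.3398 < 0 → [4.3125, 4.375]
midpoint 4.34375: p = -0.1631 < 0 → [4.34375, 4.375]
midpoint 4.359375: p = -0.074 < 0 → [4.359375, 4.375]
midpoint 4.3671875: p = -0.0292 < 0 → [4.3671875, 4.375]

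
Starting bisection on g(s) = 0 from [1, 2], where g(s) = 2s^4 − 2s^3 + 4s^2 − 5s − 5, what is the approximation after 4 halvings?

midpoint 1.5: g = -0.125 < 0 → [1.5, 2]
midpoint 1.75: g = 6.539062 > 0 → [1.5, 1.75]
midpoint 1.625: g = 2.80127 > 0 → [1.5, 1.625]
midpoint 1.5625: g = 1.2447 > 0 → [1.5, 1.5625]

1.5625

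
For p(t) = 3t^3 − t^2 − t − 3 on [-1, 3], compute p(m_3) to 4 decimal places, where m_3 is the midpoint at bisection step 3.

3.3750

midpoint 1: p = -2 < 0 → [1, 3]
midpoint 2: p = 15 > 0 → [1, 2]
midpoint 1.5: p = 3.375 > 0 → [1, 1.5]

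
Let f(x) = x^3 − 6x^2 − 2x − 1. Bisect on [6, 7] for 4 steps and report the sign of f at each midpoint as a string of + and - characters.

+-+-

midpoint 6.5: f = 7.125 > 0 → [6, 6.5]
midpoint 6.25: f = -3.734375 < 0 → [6.25, 6.5]
midpoint 6.375: f = 1.490234 > 0 → [6.25, 6.375]
midpoint 6.3125: f = -1.1726 < 0 → [6.3125, 6.375]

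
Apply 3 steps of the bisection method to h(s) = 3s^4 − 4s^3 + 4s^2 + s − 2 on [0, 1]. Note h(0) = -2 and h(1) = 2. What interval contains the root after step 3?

[0.625, 0.75]

s = 0.5 gives h = -0.8125, negative; keep [0.5, 1]
s = 0.75 gives h = 0.261719, positive; keep [0.5, 0.75]
s = 0.625 gives h = -0.331299, negative; keep [0.625, 0.75]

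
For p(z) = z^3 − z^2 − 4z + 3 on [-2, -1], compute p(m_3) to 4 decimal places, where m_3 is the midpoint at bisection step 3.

0.3926

m = -1.5, p(m) = 3.375 (+); new bracket [-2, -1.5]
m = -1.75, p(m) = 1.578125 (+); new bracket [-2, -1.75]
m = -1.875, p(m) = 0.392578 (+); new bracket [-2, -1.875]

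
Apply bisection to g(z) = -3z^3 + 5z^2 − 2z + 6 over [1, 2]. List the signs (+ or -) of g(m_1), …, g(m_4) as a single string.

m = 1.5, g(m) = 4.125 (+); new bracket [1.5, 2]
m = 1.75, g(m) = 1.734375 (+); new bracket [1.75, 2]
m = 1.875, g(m) = 0.052734 (+); new bracket [1.875, 2]
m = 1.9375, g(m) = -0.925 (−); new bracket [1.875, 1.9375]

+++-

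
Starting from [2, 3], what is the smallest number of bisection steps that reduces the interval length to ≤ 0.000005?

18

Width after n steps is 1/2^n. Need 2^n ≥ 1/0.000005 = 200000.
2^17 = 131072 < 200000 ≤ 2^18 = 262144, so n = 18.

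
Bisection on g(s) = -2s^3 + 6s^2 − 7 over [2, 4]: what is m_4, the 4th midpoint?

2.375

g(3) = -7 < 0, so the root lies in [2, 3]
g(2.5) = -0.75 < 0, so the root lies in [2, 2.5]
g(2.25) = 0.59375 > 0, so the root lies in [2.25, 2.5]
g(2.375) = 0.0508 > 0, so the root lies in [2.375, 2.5]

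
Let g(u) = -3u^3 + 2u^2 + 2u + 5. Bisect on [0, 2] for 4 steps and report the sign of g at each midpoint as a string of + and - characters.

m = 1, g(m) = 6 (+); new bracket [1, 2]
m = 1.5, g(m) = 2.375 (+); new bracket [1.5, 2]
m = 1.75, g(m) = -1.453125 (−); new bracket [1.5, 1.75]
m = 1.625, g(m) = 0.6582 (+); new bracket [1.625, 1.75]

++-+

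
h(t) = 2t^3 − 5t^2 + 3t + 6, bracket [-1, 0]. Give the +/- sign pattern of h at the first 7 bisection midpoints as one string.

++-----

h(-0.5) = 3 > 0, so the root lies in [-1, -0.5]
h(-0.75) = 0.09375 > 0, so the root lies in [-1, -0.75]
h(-0.875) = -1.792969 < 0, so the root lies in [-0.875, -0.75]
h(-0.8125) = -0.811 < 0, so the root lies in [-0.8125, -0.75]
h(-0.78125) = -0.3492 < 0, so the root lies in [-0.78125, -0.75]
h(-0.765625) = -0.1254 < 0, so the root lies in [-0.765625, -0.75]
h(-0.7578125) = -0.0152 < 0, so the root lies in [-0.7578125, -0.75]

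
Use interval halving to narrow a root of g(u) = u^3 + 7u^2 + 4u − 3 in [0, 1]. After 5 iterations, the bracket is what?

[0.40625, 0.4375]

midpoint 0.5: g = 0.875 > 0 → [0, 0.5]
midpoint 0.25: g = -1.546875 < 0 → [0.25, 0.5]
midpoint 0.375: g = -0.462891 < 0 → [0.375, 0.5]
midpoint 0.4375: g = 0.1736 > 0 → [0.375, 0.4375]
midpoint 0.40625: g = -0.1527 < 0 → [0.40625, 0.4375]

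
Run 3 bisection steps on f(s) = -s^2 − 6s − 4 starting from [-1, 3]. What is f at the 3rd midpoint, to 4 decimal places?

-1.2500

s = 1 gives f = -11, negative; keep [-1, 1]
s = 0 gives f = -4, negative; keep [-1, 0]
s = -0.5 gives f = -1.25, negative; keep [-1, -0.5]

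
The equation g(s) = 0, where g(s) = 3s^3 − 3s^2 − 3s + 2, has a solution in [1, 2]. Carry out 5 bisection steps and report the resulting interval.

midpoint 1.5: g = 0.875 > 0 → [1, 1.5]
midpoint 1.25: g = -0.578125 < 0 → [1.25, 1.5]
midpoint 1.375: g = 0.001953 > 0 → [1.25, 1.375]
midpoint 1.3125: g = -0.3225 < 0 → [1.3125, 1.375]
midpoint 1.34375: g = -0.1692 < 0 → [1.34375, 1.375]

[1.34375, 1.375]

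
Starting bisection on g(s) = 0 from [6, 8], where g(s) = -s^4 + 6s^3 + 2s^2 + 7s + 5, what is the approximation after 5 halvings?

6.4375

midpoint 7: g = -191 < 0 → [6, 7]
midpoint 6.5: g = -2.3125 < 0 → [6, 6.5]
midpoint 6.25: g = 65.839844 > 0 → [6.25, 6.5]
midpoint 6.375: g = 33.7498 > 0 → [6.375, 6.5]
midpoint 6.4375: g = 16.2295 > 0 → [6.4375, 6.5]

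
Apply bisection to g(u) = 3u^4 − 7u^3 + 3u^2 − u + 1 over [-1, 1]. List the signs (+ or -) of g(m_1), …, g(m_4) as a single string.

g(0) = 1 > 0, so the root lies in [0, 1]
g(0.5) = 0.5625 > 0, so the root lies in [0.5, 1]
g(0.75) = -0.066406 < 0, so the root lies in [0.5, 0.75]
g(0.625) = 0.2957 > 0, so the root lies in [0.625, 0.75]

++-+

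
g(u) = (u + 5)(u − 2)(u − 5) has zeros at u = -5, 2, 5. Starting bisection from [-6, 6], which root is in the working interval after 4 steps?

m = 0, g(m) = 50 (+); new bracket [-6, 0]
m = -3, g(m) = 80 (+); new bracket [-6, -3]
m = -4.5, g(m) = 30.875 (+); new bracket [-6, -4.5]
m = -5.25, g(m) = -18.5781 (−); new bracket [-5.25, -4.5]

-5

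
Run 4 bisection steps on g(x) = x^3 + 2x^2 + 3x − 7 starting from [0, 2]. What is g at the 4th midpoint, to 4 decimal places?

0.3301

g(1) = -1 < 0, so the root lies in [1, 2]
g(1.5) = 5.375 > 0, so the root lies in [1, 1.5]
g(1.25) = 1.828125 > 0, so the root lies in [1, 1.25]
g(1.125) = 0.3301 > 0, so the root lies in [1, 1.125]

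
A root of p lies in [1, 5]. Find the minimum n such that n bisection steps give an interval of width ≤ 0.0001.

16

Width after n steps is 4/2^n. Need 2^n ≥ 4/0.0001 = 40000.
2^15 = 32768 < 40000 ≤ 2^16 = 65536, so n = 16.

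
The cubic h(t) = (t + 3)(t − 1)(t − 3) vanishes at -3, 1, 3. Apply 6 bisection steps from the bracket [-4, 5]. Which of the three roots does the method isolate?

m = 0.5, h(m) = 4.375 (+); new bracket [-4, 0.5]
m = -1.75, h(m) = 16.328125 (+); new bracket [-4, -1.75]
m = -2.875, h(m) = 2.845703 (+); new bracket [-4, -2.875]
m = -3.4375, h(m) = -12.4978 (−); new bracket [-3.4375, -2.875]
m = -3.15625, h(m) = -3.998 (−); new bracket [-3.15625, -2.875]
m = -3.015625, h(m) = -0.3774 (−); new bracket [-3.015625, -2.875]

-3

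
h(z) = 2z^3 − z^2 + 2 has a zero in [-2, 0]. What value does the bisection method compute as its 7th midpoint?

-0.859375

midpoint -1: h = -1 < 0 → [-1, 0]
midpoint -0.5: h = 1.5 > 0 → [-1, -0.5]
midpoint -0.75: h = 0.59375 > 0 → [-1, -0.75]
midpoint -0.875: h = -0.1055 < 0 → [-0.875, -0.75]
midpoint -0.8125: h = 0.2671 > 0 → [-0.875, -0.8125]
midpoint -0.84375: h = 0.0867 > 0 → [-0.875, -0.84375]
midpoint -0.859375: h = -0.0079 < 0 → [-0.859375, -0.84375]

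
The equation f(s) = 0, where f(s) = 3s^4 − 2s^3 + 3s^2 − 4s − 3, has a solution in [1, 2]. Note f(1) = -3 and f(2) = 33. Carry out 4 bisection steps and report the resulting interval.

[1.1875, 1.25]

midpoint 1.5: f = 6.1875 > 0 → [1, 1.5]
midpoint 1.25: f = 0.105469 > 0 → [1, 1.25]
midpoint 1.125: f = -1.745361 < 0 → [1.125, 1.25]
midpoint 1.1875: f = -0.903 < 0 → [1.1875, 1.25]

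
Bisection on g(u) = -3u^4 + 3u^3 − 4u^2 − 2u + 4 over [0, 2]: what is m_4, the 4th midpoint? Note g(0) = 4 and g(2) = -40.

0.875

g(1) = -2 < 0, so the root lies in [0, 1]
g(0.5) = 2.1875 > 0, so the root lies in [0.5, 1]
g(0.75) = 0.566406 > 0, so the root lies in [0.75, 1]
g(0.875) = -0.5613 < 0, so the root lies in [0.75, 0.875]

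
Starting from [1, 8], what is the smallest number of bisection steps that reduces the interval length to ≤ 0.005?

Width after n steps is 7/2^n. Need 2^n ≥ 7/0.005 = 1400.
2^10 = 1024 < 1400 ≤ 2^11 = 2048, so n = 11.

11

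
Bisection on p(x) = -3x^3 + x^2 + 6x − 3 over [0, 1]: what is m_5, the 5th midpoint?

x = 0.5 gives p = -0.125, negative; keep [0.5, 1]
x = 0.75 gives p = 0.796875, positive; keep [0.5, 0.75]
x = 0.625 gives p = 0.408203, positive; keep [0.5, 0.625]
x = 0.5625 gives p = 0.1575, positive; keep [0.5, 0.5625]
x = 0.53125 gives p = 0.0199, positive; keep [0.5, 0.53125]

0.53125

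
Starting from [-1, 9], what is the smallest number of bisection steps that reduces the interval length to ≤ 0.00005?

18

Width after n steps is 10/2^n. Need 2^n ≥ 10/0.00005 = 200000.
2^17 = 131072 < 200000 ≤ 2^18 = 262144, so n = 18.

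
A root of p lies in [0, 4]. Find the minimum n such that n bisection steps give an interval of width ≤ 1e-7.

26

Width after n steps is 4/2^n. Need 2^n ≥ 4/1e-7 = 40000000.
2^25 = 33554432 < 40000000 ≤ 2^26 = 67108864, so n = 26.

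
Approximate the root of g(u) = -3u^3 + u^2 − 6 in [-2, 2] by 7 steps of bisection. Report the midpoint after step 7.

-1.15625

m = 0, g(m) = -6 (−); new bracket [-2, 0]
m = -1, g(m) = -2 (−); new bracket [-2, -1]
m = -1.5, g(m) = 6.375 (+); new bracket [-1.5, -1]
m = -1.25, g(m) = 1.4219 (+); new bracket [-1.25, -1]
m = -1.125, g(m) = -0.4629 (−); new bracket [-1.25, -1.125]
m = -1.1875, g(m) = 0.4338 (+); new bracket [-1.1875, -1.125]
m = -1.15625, g(m) = -0.0257 (−); new bracket [-1.1875, -1.15625]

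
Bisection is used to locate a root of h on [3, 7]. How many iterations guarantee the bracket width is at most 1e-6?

22

Width after n steps is 4/2^n. Need 2^n ≥ 4/1e-6 = 4000000.
2^21 = 2097152 < 4000000 ≤ 2^22 = 4194304, so n = 22.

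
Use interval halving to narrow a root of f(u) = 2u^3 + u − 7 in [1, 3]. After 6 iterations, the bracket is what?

[1.40625, 1.4375]

f(2) = 11 > 0, so the root lies in [1, 2]
f(1.5) = 1.25 > 0, so the root lies in [1, 1.5]
f(1.25) = -1.84375 < 0, so the root lies in [1.25, 1.5]
f(1.375) = -0.4258 < 0, so the root lies in [1.375, 1.5]
f(1.4375) = 0.3784 > 0, so the root lies in [1.375, 1.4375]
f(1.40625) = -0.0319 < 0, so the root lies in [1.40625, 1.4375]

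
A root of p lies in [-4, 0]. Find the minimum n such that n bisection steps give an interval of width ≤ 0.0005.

13

Width after n steps is 4/2^n. Need 2^n ≥ 4/0.0005 = 8000.
2^12 = 4096 < 8000 ≤ 2^13 = 8192, so n = 13.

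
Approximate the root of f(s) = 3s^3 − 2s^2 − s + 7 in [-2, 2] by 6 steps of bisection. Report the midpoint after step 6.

-1.1875

s = 0 gives f = 7, positive; keep [-2, 0]
s = -1 gives f = 3, positive; keep [-2, -1]
s = -1.5 gives f = -6.125, negative; keep [-1.5, -1]
s = -1.25 gives f = -0.7344, negative; keep [-1.25, -1]
s = -1.125 gives f = 1.3223, positive; keep [-1.25, -1.125]
s = -1.1875 gives f = 0.3435, positive; keep [-1.25, -1.1875]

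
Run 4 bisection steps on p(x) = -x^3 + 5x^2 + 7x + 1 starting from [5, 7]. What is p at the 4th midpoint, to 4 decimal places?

midpoint 6: p = 7 > 0 → [6, 7]
midpoint 6.5: p = -16.875 < 0 → [6, 6.5]
midpoint 6.25: p = -4.078125 < 0 → [6, 6.25]
midpoint 6.125: p = 1.6699 > 0 → [6.125, 6.25]

1.6699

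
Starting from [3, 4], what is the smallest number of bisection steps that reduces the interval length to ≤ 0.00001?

Width after n steps is 1/2^n. Need 2^n ≥ 1/0.00001 = 100000.
2^16 = 65536 < 100000 ≤ 2^17 = 131072, so n = 17.

17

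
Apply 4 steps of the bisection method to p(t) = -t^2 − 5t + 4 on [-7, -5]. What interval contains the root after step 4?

[-5.75, -5.625]

midpoint -6: p = -2 < 0 → [-6, -5]
midpoint -5.5: p = 1.25 > 0 → [-6, -5.5]
midpoint -5.75: p = -0.3125 < 0 → [-5.75, -5.5]
midpoint -5.625: p = 0.4844 > 0 → [-5.75, -5.625]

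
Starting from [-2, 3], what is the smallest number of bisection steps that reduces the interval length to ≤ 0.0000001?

26

Width after n steps is 5/2^n. Need 2^n ≥ 5/0.0000001 = 50000000.
2^25 = 33554432 < 50000000 ≤ 2^26 = 67108864, so n = 26.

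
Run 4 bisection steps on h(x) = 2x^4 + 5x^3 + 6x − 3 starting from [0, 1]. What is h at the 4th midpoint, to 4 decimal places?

x = 0.5 gives h = 0.75, positive; keep [0, 0.5]
x = 0.25 gives h = -1.414062, negative; keep [0.25, 0.5]
x = 0.375 gives h = -0.446777, negative; keep [0.375, 0.5]
x = 0.4375 gives h = 0.117, positive; keep [0.375, 0.4375]

0.1170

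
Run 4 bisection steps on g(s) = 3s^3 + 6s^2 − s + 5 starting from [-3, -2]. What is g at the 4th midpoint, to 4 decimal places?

m = -2.5, g(m) = -1.875 (−); new bracket [-2.5, -2]
m = -2.25, g(m) = 3.453125 (+); new bracket [-2.5, -2.25]
m = -2.375, g(m) = 1.029297 (+); new bracket [-2.5, -2.375]
m = -2.4375, g(m) = -0.3606 (−); new bracket [-2.4375, -2.375]

-0.3606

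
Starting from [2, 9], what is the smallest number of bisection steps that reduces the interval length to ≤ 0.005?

Width after n steps is 7/2^n. Need 2^n ≥ 7/0.005 = 1400.
2^10 = 1024 < 1400 ≤ 2^11 = 2048, so n = 11.

11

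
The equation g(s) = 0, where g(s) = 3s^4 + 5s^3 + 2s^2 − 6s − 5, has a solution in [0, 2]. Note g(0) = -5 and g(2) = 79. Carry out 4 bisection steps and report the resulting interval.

midpoint 1: g = -1 < 0 → [1, 2]
midpoint 1.5: g = 22.5625 > 0 → [1, 1.5]
midpoint 1.25: g = 7.714844 > 0 → [1, 1.25]
midpoint 1.125: g = 2.7058 > 0 → [1, 1.125]

[1, 1.125]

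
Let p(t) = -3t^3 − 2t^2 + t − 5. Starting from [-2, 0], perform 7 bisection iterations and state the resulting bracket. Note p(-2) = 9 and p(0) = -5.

midpoint -1: p = -5 < 0 → [-2, -1]
midpoint -1.5: p = -0.875 < 0 → [-2, -1.5]
midpoint -1.75: p = 3.203125 > 0 → [-1.75, -1.5]
midpoint -1.625: p = 0.9668 > 0 → [-1.625, -1.5]
midpoint -1.5625: p = -0.0012 < 0 → [-1.625, -1.5625]
midpoint -1.59375: p = 0.4707 > 0 → [-1.59375, -1.5625]
midpoint -1.578125: p = 0.2318 > 0 → [-1.578125, -1.5625]

[-1.578125, -1.5625]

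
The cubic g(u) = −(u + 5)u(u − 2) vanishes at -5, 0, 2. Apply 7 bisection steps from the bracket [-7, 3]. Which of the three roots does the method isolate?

u = -2 gives g = -24, negative; keep [-7, -2]
u = -4.5 gives g = -14.625, negative; keep [-7, -4.5]
u = -5.75 gives g = 33.421875, positive; keep [-5.75, -4.5]
u = -5.125 gives g = 4.5645, positive; keep [-5.125, -4.5]
u = -4.8125 gives g = -6.1472, negative; keep [-5.125, -4.8125]
u = -4.96875 gives g = -1.0821, negative; keep [-5.125, -4.96875]
u = -5.046875 gives g = 1.6671, positive; keep [-5.046875, -4.96875]

-5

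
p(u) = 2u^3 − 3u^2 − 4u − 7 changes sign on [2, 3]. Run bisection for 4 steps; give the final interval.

midpoint 2.5: p = -4.5 < 0 → [2.5, 3]
midpoint 2.75: p = 0.90625 > 0 → [2.5, 2.75]
midpoint 2.625: p = -1.996094 < 0 → [2.625, 2.75]
midpoint 2.6875: p = -0.5962 < 0 → [2.6875, 2.75]

[2.6875, 2.75]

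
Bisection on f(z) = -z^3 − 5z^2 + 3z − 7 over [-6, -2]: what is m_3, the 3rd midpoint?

f(-4) = -35 < 0, so the root lies in [-6, -4]
f(-5) = -22 < 0, so the root lies in [-6, -5]
f(-5.5) = -8.375 < 0, so the root lies in [-6, -5.5]

-5.5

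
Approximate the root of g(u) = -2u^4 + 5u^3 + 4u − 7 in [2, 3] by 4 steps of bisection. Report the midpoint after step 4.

2.5625

midpoint 2.5: g = 3 > 0 → [2.5, 3]
midpoint 2.75: g = -6.398438 < 0 → [2.5, 2.75]
midpoint 2.625: g = -1.021973 < 0 → [2.5, 2.625]
midpoint 2.5625: g = 1.1467 > 0 → [2.5625, 2.625]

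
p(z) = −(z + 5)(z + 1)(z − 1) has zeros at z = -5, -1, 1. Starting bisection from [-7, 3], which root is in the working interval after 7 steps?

z = -2 gives p = -9, negative; keep [-7, -2]
z = -4.5 gives p = -9.625, negative; keep [-7, -4.5]
z = -5.75 gives p = 24.046875, positive; keep [-5.75, -4.5]
z = -5.125 gives p = 3.1582, positive; keep [-5.125, -4.5]
z = -4.8125 gives p = -4.155, negative; keep [-5.125, -4.8125]
z = -4.96875 gives p = -0.7403, negative; keep [-5.125, -4.96875]
z = -5.046875 gives p = 1.1471, positive; keep [-5.046875, -4.96875]

-5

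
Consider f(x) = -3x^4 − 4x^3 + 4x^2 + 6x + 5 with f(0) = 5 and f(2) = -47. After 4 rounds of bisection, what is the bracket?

m = 1, f(m) = 8 (+); new bracket [1, 2]
m = 1.5, f(m) = -5.6875 (−); new bracket [1, 1.5]
m = 1.25, f(m) = 3.613281 (+); new bracket [1.25, 1.5]
m = 1.375, f(m) = -0.3093 (−); new bracket [1.25, 1.375]

[1.25, 1.375]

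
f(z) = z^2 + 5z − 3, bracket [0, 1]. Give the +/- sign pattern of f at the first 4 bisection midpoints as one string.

midpoint 0.5: f = -0.25 < 0 → [0.5, 1]
midpoint 0.75: f = 1.3125 > 0 → [0.5, 0.75]
midpoint 0.625: f = 0.515625 > 0 → [0.5, 0.625]
midpoint 0.5625: f = 0.1289 > 0 → [0.5, 0.5625]

-+++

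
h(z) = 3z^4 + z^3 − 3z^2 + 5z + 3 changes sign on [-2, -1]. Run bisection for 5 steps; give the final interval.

z = -1.5 gives h = 0.5625, positive; keep [-1.5, -1]
z = -1.25 gives h = -2.566406, negative; keep [-1.5, -1.25]
z = -1.375 gives h = -1.423096, negative; keep [-1.5, -1.375]
z = -1.4375 gives h = -0.5471, negative; keep [-1.5, -1.4375]
z = -1.46875 gives h = -0.023, negative; keep [-1.5, -1.46875]

[-1.5, -1.46875]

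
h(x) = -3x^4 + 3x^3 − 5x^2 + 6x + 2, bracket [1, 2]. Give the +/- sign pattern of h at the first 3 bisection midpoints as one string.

-+-

h(1.5) = -5.3125 < 0, so the root lies in [1, 1.5]
h(1.25) = 0.222656 > 0, so the root lies in [1.25, 1.5]
h(1.375) = -2.127686 < 0, so the root lies in [1.25, 1.375]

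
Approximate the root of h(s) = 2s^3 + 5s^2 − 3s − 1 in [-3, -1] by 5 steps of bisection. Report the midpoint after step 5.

-2.9375

h(-2) = 9 > 0, so the root lies in [-3, -2]
h(-2.5) = 6.5 > 0, so the root lies in [-3, -2.5]
h(-2.75) = 3.46875 > 0, so the root lies in [-3, -2.75]
h(-2.875) = 1.4258 > 0, so the root lies in [-3, -2.875]
h(-2.9375) = 0.2622 > 0, so the root lies in [-3, -2.9375]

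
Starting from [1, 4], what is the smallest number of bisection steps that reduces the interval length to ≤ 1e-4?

15

Width after n steps is 3/2^n. Need 2^n ≥ 3/1e-4 = 30000.
2^14 = 16384 < 30000 ≤ 2^15 = 32768, so n = 15.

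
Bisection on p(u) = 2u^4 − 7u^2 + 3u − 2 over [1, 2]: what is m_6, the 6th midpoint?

p(1.5) = -3.125 < 0, so the root lies in [1.5, 2]
p(1.75) = 0.570312 > 0, so the root lies in [1.5, 1.75]
p(1.625) = -1.663574 < 0, so the root lies in [1.625, 1.75]
p(1.6875) = -0.6528 < 0, so the root lies in [1.6875, 1.75]
p(1.71875) = -0.069 < 0, so the root lies in [1.71875, 1.75]
p(1.734375) = 0.2435 > 0, so the root lies in [1.71875, 1.734375]

1.734375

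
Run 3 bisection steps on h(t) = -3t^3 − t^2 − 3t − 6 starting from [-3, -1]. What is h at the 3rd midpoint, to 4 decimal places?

midpoint -2: h = 20 > 0 → [-2, -1]
midpoint -1.5: h = 6.375 > 0 → [-1.5, -1]
midpoint -1.25: h = 2.046875 > 0 → [-1.25, -1]

2.0469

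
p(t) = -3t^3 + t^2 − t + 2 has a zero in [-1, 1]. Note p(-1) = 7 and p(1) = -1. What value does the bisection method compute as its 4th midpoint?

0.875

p(0) = 2 > 0, so the root lies in [0, 1]
p(0.5) = 1.375 > 0, so the root lies in [0.5, 1]
p(0.75) = 0.546875 > 0, so the root lies in [0.75, 1]
p(0.875) = -0.1191 < 0, so the root lies in [0.75, 0.875]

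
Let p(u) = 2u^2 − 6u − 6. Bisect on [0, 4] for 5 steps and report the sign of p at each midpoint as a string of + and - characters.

----+

u = 2 gives p = -10, negative; keep [2, 4]
u = 3 gives p = -6, negative; keep [3, 4]
u = 3.5 gives p = -2.5, negative; keep [3.5, 4]
u = 3.75 gives p = -0.375, negative; keep [3.75, 4]
u = 3.875 gives p = 0.7812, positive; keep [3.75, 3.875]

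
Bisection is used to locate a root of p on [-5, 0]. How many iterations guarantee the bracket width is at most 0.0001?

Width after n steps is 5/2^n. Need 2^n ≥ 5/0.0001 = 50000.
2^15 = 32768 < 50000 ≤ 2^16 = 65536, so n = 16.

16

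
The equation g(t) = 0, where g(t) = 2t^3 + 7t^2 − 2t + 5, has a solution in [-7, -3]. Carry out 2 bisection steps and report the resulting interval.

[-4, -3]

midpoint -5: g = -60 < 0 → [-5, -3]
midpoint -4: g = -3 < 0 → [-4, -3]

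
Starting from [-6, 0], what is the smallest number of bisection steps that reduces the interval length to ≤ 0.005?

Width after n steps is 6/2^n. Need 2^n ≥ 6/0.005 = 1200.
2^10 = 1024 < 1200 ≤ 2^11 = 2048, so n = 11.

11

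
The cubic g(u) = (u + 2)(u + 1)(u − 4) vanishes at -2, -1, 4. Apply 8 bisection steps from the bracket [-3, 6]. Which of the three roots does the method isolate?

u = 1.5 gives g = -21.875, negative; keep [1.5, 6]
u = 3.75 gives g = -6.828125, negative; keep [3.75, 6]
u = 4.875 gives g = 35.341797, positive; keep [3.75, 4.875]
u = 4.3125 gives g = 10.4797, positive; keep [3.75, 4.3125]
u = 4.03125 gives g = 0.9483, positive; keep [3.75, 4.03125]
u = 3.890625 gives g = -3.151, negative; keep [3.890625, 4.03125]
u = 3.9609375 gives g = -1.1551, negative; keep [3.9609375, 4.03125]
u = 3.99609375 gives g = -0.117, negative; keep [3.99609375, 4.03125]

4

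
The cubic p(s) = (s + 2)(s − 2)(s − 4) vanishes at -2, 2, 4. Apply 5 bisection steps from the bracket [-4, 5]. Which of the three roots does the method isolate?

s = 0.5 gives p = 13.125, positive; keep [-4, 0.5]
s = -1.75 gives p = 5.390625, positive; keep [-4, -1.75]
s = -2.875 gives p = -29.326172, negative; keep [-2.875, -1.75]
s = -2.3125 gives p = -8.5071, negative; keep [-2.3125, -1.75]
s = -2.03125 gives p = -0.7598, negative; keep [-2.03125, -1.75]

-2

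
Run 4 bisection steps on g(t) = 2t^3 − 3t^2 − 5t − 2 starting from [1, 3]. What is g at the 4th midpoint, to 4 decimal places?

m = 2, g(m) = -8 (−); new bracket [2, 3]
m = 2.5, g(m) = -2 (−); new bracket [2.5, 3]
m = 2.75, g(m) = 3.15625 (+); new bracket [2.5, 2.75]
m = 2.625, g(m) = 0.3789 (+); new bracket [2.5, 2.625]

0.3789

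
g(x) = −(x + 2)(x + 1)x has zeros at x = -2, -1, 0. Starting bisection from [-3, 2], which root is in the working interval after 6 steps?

0

x = -0.5 gives g = 0.375, positive; keep [-0.5, 2]
x = 0.75 gives g = -3.609375, negative; keep [-0.5, 0.75]
x = 0.125 gives g = -0.298828, negative; keep [-0.5, 0.125]
x = -0.1875 gives g = 0.2761, positive; keep [-0.1875, 0.125]
x = -0.03125 gives g = 0.0596, positive; keep [-0.03125, 0.125]
x = 0.046875 gives g = -0.1004, negative; keep [-0.03125, 0.046875]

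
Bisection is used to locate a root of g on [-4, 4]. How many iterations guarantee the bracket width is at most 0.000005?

Width after n steps is 8/2^n. Need 2^n ≥ 8/0.000005 = 1600000.
2^20 = 1048576 < 1600000 ≤ 2^21 = 2097152, so n = 21.

21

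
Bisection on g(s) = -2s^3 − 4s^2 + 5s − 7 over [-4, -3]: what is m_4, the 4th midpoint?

-3.1875

midpoint -3.5: g = 12.25 > 0 → [-3.5, -3]
midpoint -3.25: g = 3.15625 > 0 → [-3.25, -3]
midpoint -3.125: g = -0.652344 < 0 → [-3.25, -3.125]
midpoint -3.1875: g = 1.1929 > 0 → [-3.1875, -3.125]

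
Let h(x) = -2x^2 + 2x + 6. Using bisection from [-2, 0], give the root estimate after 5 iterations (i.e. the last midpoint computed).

-1.3125

m = -1, h(m) = 2 (+); new bracket [-2, -1]
m = -1.5, h(m) = -1.5 (−); new bracket [-1.5, -1]
m = -1.25, h(m) = 0.375 (+); new bracket [-1.5, -1.25]
m = -1.375, h(m) = -0.5312 (−); new bracket [-1.375, -1.25]
m = -1.3125, h(m) = -0.0703 (−); new bracket [-1.3125, -1.25]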